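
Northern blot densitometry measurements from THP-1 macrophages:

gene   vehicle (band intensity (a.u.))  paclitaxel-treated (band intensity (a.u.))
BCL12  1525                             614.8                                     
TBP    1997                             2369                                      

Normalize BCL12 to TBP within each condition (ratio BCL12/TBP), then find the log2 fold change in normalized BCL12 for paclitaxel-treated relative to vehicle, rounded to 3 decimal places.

BCL12/TBP (vehicle) = 1525 / 1997 = 0.76365
BCL12/TBP (paclitaxel-treated) = 614.8 / 2369 = 0.25952
Fold change = 0.25952 / 0.76365 = 0.3398
log2(0.3398) = -1.5571

-1.557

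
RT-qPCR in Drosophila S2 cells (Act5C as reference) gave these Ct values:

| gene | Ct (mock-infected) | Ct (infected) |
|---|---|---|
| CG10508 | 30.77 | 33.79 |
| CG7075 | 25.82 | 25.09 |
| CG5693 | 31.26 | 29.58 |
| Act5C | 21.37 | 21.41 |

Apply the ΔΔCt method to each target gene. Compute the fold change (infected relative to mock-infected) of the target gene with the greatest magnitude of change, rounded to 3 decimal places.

0.127

CG10508: ΔΔCt = (33.79−21.41) − (30.77−21.37) = 12.38 − 9.40 = 2.98; fold change = 2^-2.98 = 0.127
CG7075: ΔΔCt = (25.09−21.41) − (25.82−21.37) = 3.68 − 4.45 = -0.77; fold change = 2^0.77 = 1.705
CG5693: ΔΔCt = (29.58−21.41) − (31.26−21.37) = 8.17 − 9.89 = -1.72; fold change = 2^1.72 = 3.294
CG10508 has the largest |ΔΔCt| = 2.98.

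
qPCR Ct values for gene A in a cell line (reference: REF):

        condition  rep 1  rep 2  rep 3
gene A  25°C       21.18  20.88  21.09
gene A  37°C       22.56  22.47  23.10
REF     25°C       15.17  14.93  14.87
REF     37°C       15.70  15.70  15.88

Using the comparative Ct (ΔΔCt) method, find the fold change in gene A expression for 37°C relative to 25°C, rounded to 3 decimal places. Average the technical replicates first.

0.540

Mean Ct: gene A 25°C 21.050; gene A 37°C 22.710; REF 25°C 14.990; REF 37°C 15.760
ΔCt(25°C) = 21.050 − 14.990 = 6.060
ΔCt(37°C) = 22.710 − 15.760 = 6.950
ΔΔCt = 6.950 − 6.060 = 0.890
Fold change = 2^(−0.890) = 0.5396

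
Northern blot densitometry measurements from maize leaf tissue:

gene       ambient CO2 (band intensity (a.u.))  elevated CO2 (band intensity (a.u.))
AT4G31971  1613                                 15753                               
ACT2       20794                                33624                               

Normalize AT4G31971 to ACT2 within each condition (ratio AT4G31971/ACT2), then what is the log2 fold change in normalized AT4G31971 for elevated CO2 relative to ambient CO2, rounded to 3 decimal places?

AT4G31971/ACT2 (ambient CO2) = 1613 / 20794 = 0.07757
AT4G31971/ACT2 (elevated CO2) = 15753 / 33624 = 0.4685
Fold change = 0.4685 / 0.07757 = 6.0397
log2(6.0397) = 2.5945

2.594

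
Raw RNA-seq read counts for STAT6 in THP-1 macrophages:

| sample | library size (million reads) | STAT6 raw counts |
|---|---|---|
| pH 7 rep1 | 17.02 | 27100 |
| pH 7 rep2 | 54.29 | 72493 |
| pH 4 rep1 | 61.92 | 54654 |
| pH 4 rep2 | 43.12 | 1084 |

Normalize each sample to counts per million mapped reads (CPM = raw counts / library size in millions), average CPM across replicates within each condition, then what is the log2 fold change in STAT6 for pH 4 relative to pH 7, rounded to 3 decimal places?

CPM(pH 7 rep1) = 27100 / 17.02 = 1592.2444
CPM(pH 7 rep2) = 72493 / 54.29 = 1335.2920
CPM(pH 4 rep1) = 54654 / 61.92 = 882.6550
CPM(pH 4 rep2) = 1084 / 43.12 = 25.1391
mean CPM(pH 7) = 1463.7682; mean CPM(pH 4) = 453.8971
Fold change = 453.8971 / 1463.7682 = 0.31009
log2(0.31009) = -1.6892

-1.689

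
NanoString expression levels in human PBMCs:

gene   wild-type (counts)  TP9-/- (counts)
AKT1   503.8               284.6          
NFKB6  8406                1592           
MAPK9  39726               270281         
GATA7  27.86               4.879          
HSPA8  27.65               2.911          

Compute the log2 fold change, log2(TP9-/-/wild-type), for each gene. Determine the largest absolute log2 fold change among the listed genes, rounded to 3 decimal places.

3.248

log2(284.6/503.8) = -0.824  (AKT1)
log2(1592/8406) = -2.401  (NFKB6)
log2(270281/39726) = 2.766  (MAPK9)
log2(4.879/27.86) = -2.514  (GATA7)
log2(2.911/27.65) = -3.248  (HSPA8)
The largest magnitude belongs to HSPA8.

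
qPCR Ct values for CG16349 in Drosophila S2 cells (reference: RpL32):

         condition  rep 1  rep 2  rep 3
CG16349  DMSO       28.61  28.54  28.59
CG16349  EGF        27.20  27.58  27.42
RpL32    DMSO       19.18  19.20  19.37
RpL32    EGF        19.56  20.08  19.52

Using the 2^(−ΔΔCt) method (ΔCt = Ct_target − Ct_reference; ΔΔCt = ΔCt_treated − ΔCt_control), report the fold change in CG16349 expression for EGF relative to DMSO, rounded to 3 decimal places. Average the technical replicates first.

Mean Ct: CG16349 DMSO 28.580; CG16349 EGF 27.400; RpL32 DMSO 19.250; RpL32 EGF 19.720
ΔCt(DMSO) = 28.580 − 19.250 = 9.330
ΔCt(EGF) = 27.400 − 19.720 = 7.680
ΔΔCt = 7.680 − 9.330 = -1.650
Fold change = 2^(−(-1.650)) = 2^1.650 = 3.1383

3.138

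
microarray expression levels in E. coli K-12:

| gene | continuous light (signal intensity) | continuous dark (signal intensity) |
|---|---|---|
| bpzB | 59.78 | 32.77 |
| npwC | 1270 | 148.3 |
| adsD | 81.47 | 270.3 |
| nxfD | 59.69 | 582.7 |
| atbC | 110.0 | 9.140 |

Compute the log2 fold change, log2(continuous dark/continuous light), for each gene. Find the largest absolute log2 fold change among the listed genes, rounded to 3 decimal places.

3.589

log2(32.77/59.78) = -0.867  (bpzB)
log2(148.3/1270) = -3.098  (npwC)
log2(270.3/81.47) = 1.730  (adsD)
log2(582.7/59.69) = 3.287  (nxfD)
log2(9.140/110.0) = -3.589  (atbC)
The largest magnitude belongs to atbC.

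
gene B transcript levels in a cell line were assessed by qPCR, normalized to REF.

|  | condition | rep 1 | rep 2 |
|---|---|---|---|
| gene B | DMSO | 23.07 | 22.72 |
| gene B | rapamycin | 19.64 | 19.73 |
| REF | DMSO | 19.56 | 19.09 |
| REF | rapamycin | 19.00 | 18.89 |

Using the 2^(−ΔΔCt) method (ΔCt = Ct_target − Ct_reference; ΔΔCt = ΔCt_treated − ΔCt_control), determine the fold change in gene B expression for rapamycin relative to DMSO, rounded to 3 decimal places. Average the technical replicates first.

Mean Ct: gene B DMSO 22.895; gene B rapamycin 19.685; REF DMSO 19.325; REF rapamycin 18.945
ΔCt(DMSO) = 22.895 − 19.325 = 3.570
ΔCt(rapamycin) = 19.685 − 18.945 = 0.740
ΔΔCt = 0.740 − 3.570 = -2.830
Fold change = 2^(−(-2.830)) = 2^2.830 = 7.1107

7.111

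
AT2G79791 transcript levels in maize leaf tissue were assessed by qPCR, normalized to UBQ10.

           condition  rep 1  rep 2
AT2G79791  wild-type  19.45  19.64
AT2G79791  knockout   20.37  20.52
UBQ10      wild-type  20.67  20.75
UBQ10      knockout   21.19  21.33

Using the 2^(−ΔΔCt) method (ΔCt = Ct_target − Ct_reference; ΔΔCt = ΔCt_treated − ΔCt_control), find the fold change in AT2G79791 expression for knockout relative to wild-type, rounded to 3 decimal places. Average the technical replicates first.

0.785

Mean Ct: AT2G79791 wild-type 19.545; AT2G79791 knockout 20.445; UBQ10 wild-type 20.710; UBQ10 knockout 21.260
ΔCt(wild-type) = 19.545 − 20.710 = -1.165
ΔCt(knockout) = 20.445 − 21.260 = -0.815
ΔΔCt = -0.815 − (-1.165) = 0.350
Fold change = 2^(−0.350) = 0.7846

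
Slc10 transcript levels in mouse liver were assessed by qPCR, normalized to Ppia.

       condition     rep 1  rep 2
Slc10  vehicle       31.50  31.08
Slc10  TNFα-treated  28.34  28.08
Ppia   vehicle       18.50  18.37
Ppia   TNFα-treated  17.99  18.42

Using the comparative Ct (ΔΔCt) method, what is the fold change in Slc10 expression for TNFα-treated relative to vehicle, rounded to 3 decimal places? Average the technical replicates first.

7.210

Mean Ct: Slc10 vehicle 31.290; Slc10 TNFα-treated 28.210; Ppia vehicle 18.435; Ppia TNFα-treated 18.205
ΔCt(vehicle) = 31.290 − 18.435 = 12.855
ΔCt(TNFα-treated) = 28.210 − 18.205 = 10.005
ΔΔCt = 10.005 − 12.855 = -2.850
Fold change = 2^(−(-2.850)) = 2^2.850 = 7.2100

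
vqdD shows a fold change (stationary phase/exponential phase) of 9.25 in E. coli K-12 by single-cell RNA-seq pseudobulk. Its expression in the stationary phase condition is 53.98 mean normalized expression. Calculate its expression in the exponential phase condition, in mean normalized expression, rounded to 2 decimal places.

5.84

exponential phase expression = 53.98 / 9.25 = 5.84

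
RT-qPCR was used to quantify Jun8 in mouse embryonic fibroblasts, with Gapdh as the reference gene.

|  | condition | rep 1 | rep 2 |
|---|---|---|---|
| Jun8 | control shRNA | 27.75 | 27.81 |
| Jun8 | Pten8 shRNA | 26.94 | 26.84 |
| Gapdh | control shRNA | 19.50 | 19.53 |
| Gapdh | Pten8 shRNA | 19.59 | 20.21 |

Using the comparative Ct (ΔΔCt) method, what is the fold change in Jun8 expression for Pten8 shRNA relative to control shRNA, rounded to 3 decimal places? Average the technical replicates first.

2.420

Mean Ct: Jun8 control shRNA 27.780; Jun8 Pten8 shRNA 26.890; Gapdh control shRNA 19.515; Gapdh Pten8 shRNA 19.900
ΔCt(control shRNA) = 27.780 − 19.515 = 8.265
ΔCt(Pten8 shRNA) = 26.890 − 19.900 = 6.990
ΔΔCt = 6.990 − 8.265 = -1.275
Fold change = 2^(−(-1.275)) = 2^1.275 = 2.4200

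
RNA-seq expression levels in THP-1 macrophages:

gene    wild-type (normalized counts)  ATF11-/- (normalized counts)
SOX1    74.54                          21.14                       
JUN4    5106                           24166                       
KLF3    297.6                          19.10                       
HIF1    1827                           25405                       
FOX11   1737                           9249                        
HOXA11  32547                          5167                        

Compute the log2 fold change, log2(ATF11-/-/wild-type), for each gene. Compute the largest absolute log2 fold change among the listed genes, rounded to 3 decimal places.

3.962

log2(21.14/74.54) = -1.818  (SOX1)
log2(24166/5106) = 2.243  (JUN4)
log2(19.10/297.6) = -3.962  (KLF3)
log2(25405/1827) = 3.798  (HIF1)
log2(9249/1737) = 2.413  (FOX11)
log2(5167/32547) = -2.655  (HOXA11)
The largest magnitude belongs to KLF3.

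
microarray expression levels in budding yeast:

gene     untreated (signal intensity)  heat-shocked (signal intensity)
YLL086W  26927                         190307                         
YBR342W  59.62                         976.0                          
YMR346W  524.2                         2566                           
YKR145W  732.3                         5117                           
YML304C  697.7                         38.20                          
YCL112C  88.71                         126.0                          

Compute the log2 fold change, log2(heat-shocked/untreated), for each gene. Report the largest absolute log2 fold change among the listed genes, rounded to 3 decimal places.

4.191

log2(190307/26927) = 2.821  (YLL086W)
log2(976.0/59.62) = 4.033  (YBR342W)
log2(2566/524.2) = 2.291  (YMR346W)
log2(5117/732.3) = 2.805  (YKR145W)
log2(38.20/697.7) = -4.191  (YML304C)
log2(126.0/88.71) = 0.506  (YCL112C)
The largest magnitude belongs to YML304C.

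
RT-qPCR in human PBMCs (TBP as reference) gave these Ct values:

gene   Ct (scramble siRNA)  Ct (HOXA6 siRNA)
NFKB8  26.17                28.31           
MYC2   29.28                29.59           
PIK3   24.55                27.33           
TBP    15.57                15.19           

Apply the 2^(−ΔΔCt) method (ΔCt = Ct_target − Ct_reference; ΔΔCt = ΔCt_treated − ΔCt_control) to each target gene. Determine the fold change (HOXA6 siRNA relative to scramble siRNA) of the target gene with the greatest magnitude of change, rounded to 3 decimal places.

NFKB8: ΔΔCt = (28.31−15.19) − (26.17−15.57) = 13.12 − 10.60 = 2.52; fold change = 2^-2.52 = 0.174
MYC2: ΔΔCt = (29.59−15.19) − (29.28−15.57) = 14.40 − 13.71 = 0.69; fold change = 2^-0.69 = 0.620
PIK3: ΔΔCt = (27.33−15.19) − (24.55−15.57) = 12.14 − 8.98 = 3.16; fold change = 2^-3.16 = 0.112
PIK3 has the largest |ΔΔCt| = 3.16.

0.112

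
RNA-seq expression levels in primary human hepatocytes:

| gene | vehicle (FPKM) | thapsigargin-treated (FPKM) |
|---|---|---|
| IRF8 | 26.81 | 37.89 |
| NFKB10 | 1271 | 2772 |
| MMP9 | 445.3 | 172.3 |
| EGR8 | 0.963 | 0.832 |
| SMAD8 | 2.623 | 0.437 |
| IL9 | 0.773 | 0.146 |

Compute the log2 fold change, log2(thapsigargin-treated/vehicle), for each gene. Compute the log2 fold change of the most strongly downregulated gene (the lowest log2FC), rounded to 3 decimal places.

log2(37.89/26.81) = 0.499  (IRF8)
log2(2772/1271) = 1.125  (NFKB10)
log2(172.3/445.3) = -1.370  (MMP9)
log2(0.832/0.963) = -0.211  (EGR8)
log2(0.437/2.623) = -2.586  (SMAD8)
log2(0.146/0.773) = -2.405  (IL9)
SMAD8 is most strongly downregulated.

-2.586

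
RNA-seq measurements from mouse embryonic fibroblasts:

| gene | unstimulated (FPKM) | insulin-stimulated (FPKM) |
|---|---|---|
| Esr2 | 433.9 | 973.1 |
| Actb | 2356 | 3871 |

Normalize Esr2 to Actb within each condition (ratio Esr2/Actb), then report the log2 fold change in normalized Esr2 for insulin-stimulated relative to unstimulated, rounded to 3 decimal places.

Esr2/Actb (unstimulated) = 433.9 / 2356 = 0.18417
Esr2/Actb (insulin-stimulated) = 973.1 / 3871 = 0.25138
Fold change = 0.25138 / 0.18417 = 1.3650
log2(1.3650) = 0.4489

0.449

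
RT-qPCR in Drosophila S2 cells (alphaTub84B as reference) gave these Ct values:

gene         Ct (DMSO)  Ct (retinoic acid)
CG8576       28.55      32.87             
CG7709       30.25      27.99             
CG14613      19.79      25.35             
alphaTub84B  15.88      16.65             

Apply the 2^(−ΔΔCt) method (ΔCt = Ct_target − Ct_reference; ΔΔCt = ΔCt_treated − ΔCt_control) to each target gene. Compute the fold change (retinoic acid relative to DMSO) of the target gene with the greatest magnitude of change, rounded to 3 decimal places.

CG8576: ΔΔCt = (32.87−16.65) − (28.55−15.88) = 16.22 − 12.67 = 3.55; fold change = 2^-3.55 = 0.085
CG7709: ΔΔCt = (27.99−16.65) − (30.25−15.88) = 11.34 − 14.37 = -3.03; fold change = 2^3.03 = 8.168
CG14613: ΔΔCt = (25.35−16.65) − (19.79−15.88) = 8.70 − 3.91 = 4.79; fold change = 2^-4.79 = 0.036
CG14613 has the largest |ΔΔCt| = 4.79.

0.036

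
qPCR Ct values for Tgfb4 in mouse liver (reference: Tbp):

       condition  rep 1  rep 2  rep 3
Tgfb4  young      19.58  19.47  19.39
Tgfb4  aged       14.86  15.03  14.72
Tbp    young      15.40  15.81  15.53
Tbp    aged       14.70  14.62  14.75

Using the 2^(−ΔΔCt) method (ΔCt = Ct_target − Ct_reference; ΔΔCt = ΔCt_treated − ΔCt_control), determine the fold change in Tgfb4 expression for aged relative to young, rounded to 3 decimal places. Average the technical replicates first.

13.177

Mean Ct: Tgfb4 young 19.480; Tgfb4 aged 14.870; Tbp young 15.580; Tbp aged 14.690
ΔCt(young) = 19.480 − 15.580 = 3.900
ΔCt(aged) = 14.870 − 14.690 = 0.180
ΔΔCt = 0.180 − 3.900 = -3.720
Fold change = 2^(−(-3.720)) = 2^3.720 = 13.1775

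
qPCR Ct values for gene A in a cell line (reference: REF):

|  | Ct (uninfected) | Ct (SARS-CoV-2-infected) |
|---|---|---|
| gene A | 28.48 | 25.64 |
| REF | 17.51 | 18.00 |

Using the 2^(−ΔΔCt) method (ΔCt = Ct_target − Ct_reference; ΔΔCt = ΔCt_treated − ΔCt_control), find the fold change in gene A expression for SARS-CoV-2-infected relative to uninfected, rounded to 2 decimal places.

ΔCt(uninfected) = 28.480 − 17.510 = 10.970
ΔCt(SARS-CoV-2-infected) = 25.640 − 18.000 = 7.640
ΔΔCt = 7.640 − 10.970 = -3.330
Fold change = 2^(−(-3.330)) = 2^3.330 = 10.056

10.06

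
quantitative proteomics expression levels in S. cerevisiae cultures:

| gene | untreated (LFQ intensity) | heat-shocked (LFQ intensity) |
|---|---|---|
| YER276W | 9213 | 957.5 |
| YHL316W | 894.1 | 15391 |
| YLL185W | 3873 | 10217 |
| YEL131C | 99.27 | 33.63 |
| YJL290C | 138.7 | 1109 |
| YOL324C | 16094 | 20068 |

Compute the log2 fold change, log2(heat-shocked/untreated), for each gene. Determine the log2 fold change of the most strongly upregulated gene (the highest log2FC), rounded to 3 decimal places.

log2(957.5/9213) = -3.266  (YER276W)
log2(15391/894.1) = 4.106  (YHL316W)
log2(10217/3873) = 1.399  (YLL185W)
log2(33.63/99.27) = -1.562  (YEL131C)
log2(1109/138.7) = 2.999  (YJL290C)
log2(20068/16094) = 0.318  (YOL324C)
YHL316W is most strongly upregulated.

4.106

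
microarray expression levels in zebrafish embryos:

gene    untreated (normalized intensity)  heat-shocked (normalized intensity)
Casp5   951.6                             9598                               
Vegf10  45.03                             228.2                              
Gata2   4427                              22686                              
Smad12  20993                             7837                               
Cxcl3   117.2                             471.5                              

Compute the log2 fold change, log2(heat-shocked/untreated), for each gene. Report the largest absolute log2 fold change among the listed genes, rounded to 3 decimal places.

3.334

log2(9598/951.6) = 3.334  (Casp5)
log2(228.2/45.03) = 2.341  (Vegf10)
log2(22686/4427) = 2.357  (Gata2)
log2(7837/20993) = -1.422  (Smad12)
log2(471.5/117.2) = 2.008  (Cxcl3)
The largest magnitude belongs to Casp5.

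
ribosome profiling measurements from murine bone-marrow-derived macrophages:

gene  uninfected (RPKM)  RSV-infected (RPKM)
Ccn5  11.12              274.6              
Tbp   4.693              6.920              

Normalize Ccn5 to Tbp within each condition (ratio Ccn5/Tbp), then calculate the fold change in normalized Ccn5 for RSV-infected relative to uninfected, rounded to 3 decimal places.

16.747

Ccn5/Tbp (uninfected) = 11.12 / 4.693 = 2.3695
Ccn5/Tbp (RSV-infected) = 274.6 / 6.920 = 39.682
Fold change = 39.682 / 2.3695 = 16.7471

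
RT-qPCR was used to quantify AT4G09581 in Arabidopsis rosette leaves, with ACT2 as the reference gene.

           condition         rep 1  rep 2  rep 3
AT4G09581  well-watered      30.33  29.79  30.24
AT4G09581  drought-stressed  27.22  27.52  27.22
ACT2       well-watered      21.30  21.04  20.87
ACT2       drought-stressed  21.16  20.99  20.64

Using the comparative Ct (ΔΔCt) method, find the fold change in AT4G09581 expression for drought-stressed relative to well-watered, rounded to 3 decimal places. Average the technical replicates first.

6.320

Mean Ct: AT4G09581 well-watered 30.120; AT4G09581 drought-stressed 27.320; ACT2 well-watered 21.070; ACT2 drought-stressed 20.930
ΔCt(well-watered) = 30.120 − 21.070 = 9.050
ΔCt(drought-stressed) = 27.320 − 20.930 = 6.390
ΔΔCt = 6.390 − 9.050 = -2.660
Fold change = 2^(−(-2.660)) = 2^2.660 = 6.3203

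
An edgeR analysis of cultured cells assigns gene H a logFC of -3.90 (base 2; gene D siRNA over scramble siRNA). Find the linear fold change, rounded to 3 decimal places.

Fold change = 2^(-3.90) = 0.0670
That is, gene H drops to 6.7% of the scramble siRNA level.

0.067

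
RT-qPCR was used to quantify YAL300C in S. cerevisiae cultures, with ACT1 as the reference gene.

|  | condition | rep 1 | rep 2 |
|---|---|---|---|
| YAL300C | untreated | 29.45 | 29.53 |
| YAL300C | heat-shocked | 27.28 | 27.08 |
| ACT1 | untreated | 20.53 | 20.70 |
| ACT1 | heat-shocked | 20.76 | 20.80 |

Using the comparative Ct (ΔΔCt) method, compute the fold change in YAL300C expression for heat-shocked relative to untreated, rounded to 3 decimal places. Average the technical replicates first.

Mean Ct: YAL300C untreated 29.490; YAL300C heat-shocked 27.180; ACT1 untreated 20.615; ACT1 heat-shocked 20.780
ΔCt(untreated) = 29.490 − 20.615 = 8.875
ΔCt(heat-shocked) = 27.180 − 20.780 = 6.400
ΔΔCt = 6.400 − 8.875 = -2.475
Fold change = 2^(−(-2.475)) = 2^2.475 = 5.5597

5.560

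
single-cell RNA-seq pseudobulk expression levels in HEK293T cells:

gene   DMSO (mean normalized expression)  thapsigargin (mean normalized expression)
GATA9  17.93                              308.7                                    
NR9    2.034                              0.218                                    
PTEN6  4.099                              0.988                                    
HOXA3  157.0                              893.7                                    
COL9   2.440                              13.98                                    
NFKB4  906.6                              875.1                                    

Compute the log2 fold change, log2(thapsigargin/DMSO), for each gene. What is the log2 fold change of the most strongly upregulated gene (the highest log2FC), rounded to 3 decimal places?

log2(308.7/17.93) = 4.106  (GATA9)
log2(0.218/2.034) = -3.222  (NR9)
log2(0.988/4.099) = -2.053  (PTEN6)
log2(893.7/157.0) = 2.509  (HOXA3)
log2(13.98/2.440) = 2.518  (COL9)
log2(875.1/906.6) = -0.051  (NFKB4)
GATA9 is most strongly upregulated.

4.106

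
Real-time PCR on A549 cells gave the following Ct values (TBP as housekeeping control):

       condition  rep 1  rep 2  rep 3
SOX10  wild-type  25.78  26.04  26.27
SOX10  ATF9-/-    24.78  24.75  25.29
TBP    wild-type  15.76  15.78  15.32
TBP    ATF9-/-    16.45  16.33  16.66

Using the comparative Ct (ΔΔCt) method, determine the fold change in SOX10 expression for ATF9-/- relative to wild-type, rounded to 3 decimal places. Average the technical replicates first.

3.864

Mean Ct: SOX10 wild-type 26.030; SOX10 ATF9-/- 24.940; TBP wild-type 15.620; TBP ATF9-/- 16.480
ΔCt(wild-type) = 26.030 − 15.620 = 10.410
ΔCt(ATF9-/-) = 24.940 − 16.480 = 8.460
ΔΔCt = 8.460 − 10.410 = -1.950
Fold change = 2^(−(-1.950)) = 2^1.950 = 3.8637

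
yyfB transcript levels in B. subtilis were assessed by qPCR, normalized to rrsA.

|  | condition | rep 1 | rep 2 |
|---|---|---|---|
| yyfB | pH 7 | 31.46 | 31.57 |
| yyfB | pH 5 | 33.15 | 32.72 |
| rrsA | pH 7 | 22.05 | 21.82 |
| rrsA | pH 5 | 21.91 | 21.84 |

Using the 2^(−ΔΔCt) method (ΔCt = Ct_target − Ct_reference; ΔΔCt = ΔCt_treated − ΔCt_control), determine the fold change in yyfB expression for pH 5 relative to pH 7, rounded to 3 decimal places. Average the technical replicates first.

Mean Ct: yyfB pH 7 31.515; yyfB pH 5 32.935; rrsA pH 7 21.935; rrsA pH 5 21.875
ΔCt(pH 7) = 31.515 − 21.935 = 9.580
ΔCt(pH 5) = 32.935 − 21.875 = 11.060
ΔΔCt = 11.060 − 9.580 = 1.480
Fold change = 2^(−1.480) = 0.3585

0.358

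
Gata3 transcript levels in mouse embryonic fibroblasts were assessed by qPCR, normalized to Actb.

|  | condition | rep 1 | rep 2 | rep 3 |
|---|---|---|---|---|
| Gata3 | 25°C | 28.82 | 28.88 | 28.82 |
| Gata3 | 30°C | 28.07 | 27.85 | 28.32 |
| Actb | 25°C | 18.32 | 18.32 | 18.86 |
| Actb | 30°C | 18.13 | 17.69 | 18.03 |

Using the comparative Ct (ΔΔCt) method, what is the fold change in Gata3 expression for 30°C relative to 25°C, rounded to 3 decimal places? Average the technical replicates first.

Mean Ct: Gata3 25°C 28.840; Gata3 30°C 28.080; Actb 25°C 18.500; Actb 30°C 17.950
ΔCt(25°C) = 28.840 − 18.500 = 10.340
ΔCt(30°C) = 28.080 − 17.950 = 10.130
ΔΔCt = 10.130 − 10.340 = -0.210
Fold change = 2^(−(-0.210)) = 2^0.210 = 1.1567

1.157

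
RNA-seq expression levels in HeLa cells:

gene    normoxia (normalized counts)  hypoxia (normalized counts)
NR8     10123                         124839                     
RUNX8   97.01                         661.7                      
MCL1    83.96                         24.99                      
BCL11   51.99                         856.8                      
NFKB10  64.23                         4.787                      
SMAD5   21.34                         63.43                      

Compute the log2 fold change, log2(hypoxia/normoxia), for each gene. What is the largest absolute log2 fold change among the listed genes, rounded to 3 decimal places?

log2(124839/10123) = 3.624  (NR8)
log2(661.7/97.01) = 2.770  (RUNX8)
log2(24.99/83.96) = -1.748  (MCL1)
log2(856.8/51.99) = 4.043  (BCL11)
log2(4.787/64.23) = -3.746  (NFKB10)
log2(63.43/21.34) = 1.572  (SMAD5)
The largest magnitude belongs to BCL11.

4.043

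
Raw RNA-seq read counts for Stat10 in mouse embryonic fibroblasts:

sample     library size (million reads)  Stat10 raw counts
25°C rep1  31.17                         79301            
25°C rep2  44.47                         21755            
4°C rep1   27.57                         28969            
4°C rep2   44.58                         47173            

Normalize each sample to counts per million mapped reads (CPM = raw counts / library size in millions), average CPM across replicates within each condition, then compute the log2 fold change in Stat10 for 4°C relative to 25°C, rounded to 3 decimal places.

CPM(25°C rep1) = 79301 / 31.17 = 2544.1450
CPM(25°C rep2) = 21755 / 44.47 = 489.2062
CPM(4°C rep1) = 28969 / 27.57 = 1050.7436
CPM(4°C rep2) = 47173 / 44.58 = 1058.1651
mean CPM(25°C) = 1516.6756; mean CPM(4°C) = 1054.4543
Fold change = 1054.4543 / 1516.6756 = 0.69524
log2(0.69524) = -0.5244

-0.524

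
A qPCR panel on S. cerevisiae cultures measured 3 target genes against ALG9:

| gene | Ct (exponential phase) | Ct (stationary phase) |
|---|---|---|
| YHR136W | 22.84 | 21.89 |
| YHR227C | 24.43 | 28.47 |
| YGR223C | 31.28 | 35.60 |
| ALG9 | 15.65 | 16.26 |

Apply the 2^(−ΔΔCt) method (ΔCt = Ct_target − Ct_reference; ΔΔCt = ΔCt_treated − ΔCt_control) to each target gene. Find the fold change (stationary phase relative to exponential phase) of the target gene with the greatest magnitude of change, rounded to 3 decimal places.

YHR136W: ΔΔCt = (21.89−16.26) − (22.84−15.65) = 5.63 − 7.19 = -1.56; fold change = 2^1.56 = 2.949
YHR227C: ΔΔCt = (28.47−16.26) − (24.43−15.65) = 12.21 − 8.78 = 3.43; fold change = 2^-3.43 = 0.093
YGR223C: ΔΔCt = (35.60−16.26) − (31.28−15.65) = 19.34 − 15.63 = 3.71; fold change = 2^-3.71 = 0.076
YGR223C has the largest |ΔΔCt| = 3.71.

0.076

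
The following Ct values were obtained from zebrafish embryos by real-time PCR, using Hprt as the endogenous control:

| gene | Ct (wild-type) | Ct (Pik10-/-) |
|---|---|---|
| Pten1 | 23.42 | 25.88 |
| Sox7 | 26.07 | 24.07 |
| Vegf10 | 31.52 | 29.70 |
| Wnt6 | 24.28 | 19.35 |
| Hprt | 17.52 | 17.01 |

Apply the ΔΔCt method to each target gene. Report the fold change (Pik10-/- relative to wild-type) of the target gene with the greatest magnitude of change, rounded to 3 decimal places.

21.407

Pten1: ΔΔCt = (25.88−17.01) − (23.42−17.52) = 8.87 − 5.90 = 2.97; fold change = 2^-2.97 = 0.128
Sox7: ΔΔCt = (24.07−17.01) − (26.07−17.52) = 7.06 − 8.55 = -1.49; fold change = 2^1.49 = 2.809
Vegf10: ΔΔCt = (29.70−17.01) − (31.52−17.52) = 12.69 − 14.00 = -1.31; fold change = 2^1.31 = 2.479
Wnt6: ΔΔCt = (19.35−17.01) − (24.28−17.52) = 2.34 − 6.76 = -4.42; fold change = 2^4.42 = 21.407
Wnt6 has the largest |ΔΔCt| = 4.42.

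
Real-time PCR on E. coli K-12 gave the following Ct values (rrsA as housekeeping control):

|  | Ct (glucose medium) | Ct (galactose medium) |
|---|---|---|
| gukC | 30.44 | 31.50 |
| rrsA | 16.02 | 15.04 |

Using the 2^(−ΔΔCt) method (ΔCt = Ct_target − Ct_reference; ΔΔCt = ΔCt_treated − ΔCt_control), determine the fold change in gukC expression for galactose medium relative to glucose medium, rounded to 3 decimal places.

ΔCt(glucose medium) = 30.440 − 16.020 = 14.420
ΔCt(galactose medium) = 31.500 − 15.040 = 16.460
ΔΔCt = 16.460 − 14.420 = 2.040
Fold change = 2^(−2.040) = 0.2432

0.243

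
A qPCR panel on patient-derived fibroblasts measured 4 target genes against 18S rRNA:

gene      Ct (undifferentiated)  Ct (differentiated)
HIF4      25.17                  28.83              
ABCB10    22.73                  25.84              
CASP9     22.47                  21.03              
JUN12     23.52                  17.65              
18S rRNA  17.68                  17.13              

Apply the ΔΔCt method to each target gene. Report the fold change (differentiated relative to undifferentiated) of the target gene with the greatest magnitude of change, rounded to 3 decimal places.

39.947

HIF4: ΔΔCt = (28.83−17.13) − (25.17−17.68) = 11.70 − 7.49 = 4.21; fold change = 2^-4.21 = 0.054
ABCB10: ΔΔCt = (25.84−17.13) − (22.73−17.68) = 8.71 − 5.05 = 3.66; fold change = 2^-3.66 = 0.079
CASP9: ΔΔCt = (21.03−17.13) − (22.47−17.68) = 3.90 − 4.79 = -0.89; fold change = 2^0.89 = 1.853
JUN12: ΔΔCt = (17.65−17.13) − (23.52−17.68) = 0.52 − 5.84 = -5.32; fold change = 2^5.32 = 39.947
JUN12 has the largest |ΔΔCt| = 5.32.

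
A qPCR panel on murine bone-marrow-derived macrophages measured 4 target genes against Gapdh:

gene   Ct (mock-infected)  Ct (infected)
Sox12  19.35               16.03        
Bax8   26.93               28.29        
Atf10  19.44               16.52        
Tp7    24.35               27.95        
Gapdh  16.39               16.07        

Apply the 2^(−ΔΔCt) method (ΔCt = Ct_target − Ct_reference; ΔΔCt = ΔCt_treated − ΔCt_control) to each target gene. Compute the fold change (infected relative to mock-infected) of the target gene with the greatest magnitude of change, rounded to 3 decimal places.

Sox12: ΔΔCt = (16.03−16.07) − (19.35−16.39) = -0.04 − 2.96 = -3.00; fold change = 2^3.00 = 8.000
Bax8: ΔΔCt = (28.29−16.07) − (26.93−16.39) = 12.22 − 10.54 = 1.68; fold change = 2^-1.68 = 0.312
Atf10: ΔΔCt = (16.52−16.07) − (19.44−16.39) = 0.45 − 3.05 = -2.60; fold change = 2^2.60 = 6.063
Tp7: ΔΔCt = (27.95−16.07) − (24.35−16.39) = 11.88 − 7.96 = 3.92; fold change = 2^-3.92 = 0.066
Tp7 has the largest |ΔΔCt| = 3.92.

0.066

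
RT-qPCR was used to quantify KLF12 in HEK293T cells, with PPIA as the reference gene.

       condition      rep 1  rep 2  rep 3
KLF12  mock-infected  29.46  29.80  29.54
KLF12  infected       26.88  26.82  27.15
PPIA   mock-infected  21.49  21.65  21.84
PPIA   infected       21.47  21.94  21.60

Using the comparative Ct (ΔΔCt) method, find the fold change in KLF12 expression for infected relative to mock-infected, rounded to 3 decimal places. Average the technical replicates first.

6.320

Mean Ct: KLF12 mock-infected 29.600; KLF12 infected 26.950; PPIA mock-infected 21.660; PPIA infected 21.670
ΔCt(mock-infected) = 29.600 − 21.660 = 7.940
ΔCt(infected) = 26.950 − 21.670 = 5.280
ΔΔCt = 5.280 − 7.940 = -2.660
Fold change = 2^(−(-2.660)) = 2^2.660 = 6.3203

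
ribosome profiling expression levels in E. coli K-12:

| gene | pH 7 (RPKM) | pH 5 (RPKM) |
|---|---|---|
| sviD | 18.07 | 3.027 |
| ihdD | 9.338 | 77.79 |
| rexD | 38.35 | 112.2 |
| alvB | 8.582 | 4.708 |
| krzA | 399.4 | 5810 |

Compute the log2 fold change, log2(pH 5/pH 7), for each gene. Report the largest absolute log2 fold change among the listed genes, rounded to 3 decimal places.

log2(3.027/18.07) = -2.578  (sviD)
log2(77.79/9.338) = 3.058  (ihdD)
log2(112.2/38.35) = 1.549  (rexD)
log2(4.708/8.582) = -0.866  (alvB)
log2(5810/399.4) = 3.863  (krzA)
The largest magnitude belongs to krzA.

3.863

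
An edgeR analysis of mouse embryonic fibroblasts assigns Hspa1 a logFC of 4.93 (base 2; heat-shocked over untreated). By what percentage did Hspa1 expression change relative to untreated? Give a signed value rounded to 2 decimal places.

2948.44%

Fold change = 2^(4.93) = 30.4844
Percent change = (FC − 1) × 100% = (30.4844 − 1) × 100 = 2948.44%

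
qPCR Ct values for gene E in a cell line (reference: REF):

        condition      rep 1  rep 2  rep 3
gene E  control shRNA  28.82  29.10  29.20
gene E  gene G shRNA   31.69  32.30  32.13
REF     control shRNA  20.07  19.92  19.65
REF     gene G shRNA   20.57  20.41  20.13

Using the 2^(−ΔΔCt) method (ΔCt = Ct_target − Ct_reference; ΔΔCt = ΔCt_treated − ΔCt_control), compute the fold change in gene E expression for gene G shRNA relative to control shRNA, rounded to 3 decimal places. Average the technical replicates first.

0.176

Mean Ct: gene E control shRNA 29.040; gene E gene G shRNA 32.040; REF control shRNA 19.880; REF gene G shRNA 20.370
ΔCt(control shRNA) = 29.040 − 19.880 = 9.160
ΔCt(gene G shRNA) = 32.040 − 20.370 = 11.670
ΔΔCt = 11.670 − 9.160 = 2.510
Fold change = 2^(−2.510) = 0.1756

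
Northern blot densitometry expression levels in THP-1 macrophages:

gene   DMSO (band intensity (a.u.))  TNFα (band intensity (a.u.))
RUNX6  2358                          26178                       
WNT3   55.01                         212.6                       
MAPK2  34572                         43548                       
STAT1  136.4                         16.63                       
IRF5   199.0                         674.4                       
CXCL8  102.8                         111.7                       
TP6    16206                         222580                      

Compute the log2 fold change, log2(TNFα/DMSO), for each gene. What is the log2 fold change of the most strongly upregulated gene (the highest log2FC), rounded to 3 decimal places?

log2(26178/2358) = 3.473  (RUNX6)
log2(212.6/55.01) = 1.950  (WNT3)
log2(43548/34572) = 0.333  (MAPK2)
log2(16.63/136.4) = -3.036  (STAT1)
log2(674.4/199.0) = 1.761  (IRF5)
log2(111.7/102.8) = 0.120  (CXCL8)
log2(222580/16206) = 3.780  (TP6)
TP6 is most strongly upregulated.

3.780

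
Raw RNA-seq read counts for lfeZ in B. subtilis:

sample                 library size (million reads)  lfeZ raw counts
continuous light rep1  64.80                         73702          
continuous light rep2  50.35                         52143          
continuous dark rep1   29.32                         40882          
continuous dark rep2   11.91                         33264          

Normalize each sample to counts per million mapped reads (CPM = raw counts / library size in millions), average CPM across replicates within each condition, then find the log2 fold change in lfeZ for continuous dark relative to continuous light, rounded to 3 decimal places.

0.946

CPM(continuous light rep1) = 73702 / 64.80 = 1137.3765
CPM(continuous light rep2) = 52143 / 50.35 = 1035.6107
CPM(continuous dark rep1) = 40882 / 29.32 = 1394.3383
CPM(continuous dark rep2) = 33264 / 11.91 = 2792.9471
mean CPM(continuous light) = 1086.4936; mean CPM(continuous dark) = 2093.6427
Fold change = 2093.6427 / 1086.4936 = 1.92697
log2(1.92697) = 0.9463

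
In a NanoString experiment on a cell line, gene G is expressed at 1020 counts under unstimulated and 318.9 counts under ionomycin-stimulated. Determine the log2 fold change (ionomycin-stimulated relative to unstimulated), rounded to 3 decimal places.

Fold change = 318.9 / 1020 = 0.3126
log2(0.3126) = -1.6774

-1.677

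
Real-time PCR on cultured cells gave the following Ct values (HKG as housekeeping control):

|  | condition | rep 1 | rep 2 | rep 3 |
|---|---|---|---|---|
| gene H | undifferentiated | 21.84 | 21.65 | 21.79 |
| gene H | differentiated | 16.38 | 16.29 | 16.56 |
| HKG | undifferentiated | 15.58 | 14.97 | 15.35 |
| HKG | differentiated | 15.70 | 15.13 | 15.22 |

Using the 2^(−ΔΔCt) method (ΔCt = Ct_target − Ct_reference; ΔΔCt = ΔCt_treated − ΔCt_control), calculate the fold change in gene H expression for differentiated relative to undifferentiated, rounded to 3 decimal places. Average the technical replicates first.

Mean Ct: gene H undifferentiated 21.760; gene H differentiated 16.410; HKG undifferentiated 15.300; HKG differentiated 15.350
ΔCt(undifferentiated) = 21.760 − 15.300 = 6.460
ΔCt(differentiated) = 16.410 − 15.350 = 1.060
ΔΔCt = 1.060 − 6.460 = -5.400
Fold change = 2^(−(-5.400)) = 2^5.400 = 42.2243

42.224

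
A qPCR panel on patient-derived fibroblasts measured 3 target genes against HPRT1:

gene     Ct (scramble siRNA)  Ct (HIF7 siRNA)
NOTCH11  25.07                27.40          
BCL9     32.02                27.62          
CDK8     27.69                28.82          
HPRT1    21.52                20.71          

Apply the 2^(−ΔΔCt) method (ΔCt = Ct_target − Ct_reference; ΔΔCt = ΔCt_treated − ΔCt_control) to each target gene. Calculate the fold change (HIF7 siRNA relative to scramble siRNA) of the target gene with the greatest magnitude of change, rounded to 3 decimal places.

12.042

NOTCH11: ΔΔCt = (27.40−20.71) − (25.07−21.52) = 6.69 − 3.55 = 3.14; fold change = 2^-3.14 = 0.113
BCL9: ΔΔCt = (27.62−20.71) − (32.02−21.52) = 6.91 − 10.50 = -3.59; fold change = 2^3.59 = 12.042
CDK8: ΔΔCt = (28.82−20.71) − (27.69−21.52) = 8.11 − 6.17 = 1.94; fold change = 2^-1.94 = 0.261
BCL9 has the largest |ΔΔCt| = 3.59.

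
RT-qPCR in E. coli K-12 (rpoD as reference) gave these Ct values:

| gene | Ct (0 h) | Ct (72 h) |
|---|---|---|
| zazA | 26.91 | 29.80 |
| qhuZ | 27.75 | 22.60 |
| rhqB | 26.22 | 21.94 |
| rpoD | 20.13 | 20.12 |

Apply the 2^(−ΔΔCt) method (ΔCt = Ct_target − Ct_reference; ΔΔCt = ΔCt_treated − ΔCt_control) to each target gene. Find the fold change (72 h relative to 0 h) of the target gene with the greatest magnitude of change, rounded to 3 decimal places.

zazA: ΔΔCt = (29.80−20.12) − (26.91−20.13) = 9.68 − 6.78 = 2.90; fold change = 2^-2.90 = 0.134
qhuZ: ΔΔCt = (22.60−20.12) − (27.75−20.13) = 2.48 − 7.62 = -5.14; fold change = 2^5.14 = 35.261
rhqB: ΔΔCt = (21.94−20.12) − (26.22−20.13) = 1.82 − 6.09 = -4.27; fold change = 2^4.27 = 19.293
qhuZ has the largest |ΔΔCt| = 5.14.

35.261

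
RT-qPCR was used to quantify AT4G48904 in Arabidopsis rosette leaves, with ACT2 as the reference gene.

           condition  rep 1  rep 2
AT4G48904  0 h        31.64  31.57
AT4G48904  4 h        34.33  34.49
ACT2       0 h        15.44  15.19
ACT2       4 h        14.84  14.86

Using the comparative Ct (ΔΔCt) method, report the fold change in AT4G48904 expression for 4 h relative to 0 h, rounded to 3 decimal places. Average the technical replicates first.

Mean Ct: AT4G48904 0 h 31.605; AT4G48904 4 h 34.410; ACT2 0 h 15.315; ACT2 4 h 14.850
ΔCt(0 h) = 31.605 − 15.315 = 16.290
ΔCt(4 h) = 34.410 − 14.850 = 19.560
ΔΔCt = 19.560 − 16.290 = 3.270
Fold change = 2^(−3.270) = 0.1037

0.104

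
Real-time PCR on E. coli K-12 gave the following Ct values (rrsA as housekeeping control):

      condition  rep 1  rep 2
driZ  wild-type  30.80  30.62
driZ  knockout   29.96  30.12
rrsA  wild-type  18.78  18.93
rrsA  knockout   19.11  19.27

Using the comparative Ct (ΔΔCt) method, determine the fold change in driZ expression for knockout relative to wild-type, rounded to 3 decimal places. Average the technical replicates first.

2.007

Mean Ct: driZ wild-type 30.710; driZ knockout 30.040; rrsA wild-type 18.855; rrsA knockout 19.190
ΔCt(wild-type) = 30.710 − 18.855 = 11.855
ΔCt(knockout) = 30.040 − 19.190 = 10.850
ΔΔCt = 10.850 − 11.855 = -1.005
Fold change = 2^(−(-1.005)) = 2^1.005 = 2.0069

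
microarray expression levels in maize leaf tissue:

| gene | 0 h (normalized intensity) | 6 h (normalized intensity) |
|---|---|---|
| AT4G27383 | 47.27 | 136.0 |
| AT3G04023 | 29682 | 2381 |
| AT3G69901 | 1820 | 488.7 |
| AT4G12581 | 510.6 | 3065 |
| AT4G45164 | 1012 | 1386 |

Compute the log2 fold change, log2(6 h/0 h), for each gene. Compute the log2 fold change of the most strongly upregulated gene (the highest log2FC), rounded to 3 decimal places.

2.586

log2(136.0/47.27) = 1.525  (AT4G27383)
log2(2381/29682) = -3.640  (AT3G04023)
log2(488.7/1820) = -1.897  (AT3G69901)
log2(3065/510.6) = 2.586  (AT4G12581)
log2(1386/1012) = 0.454  (AT4G45164)
AT4G12581 is most strongly upregulated.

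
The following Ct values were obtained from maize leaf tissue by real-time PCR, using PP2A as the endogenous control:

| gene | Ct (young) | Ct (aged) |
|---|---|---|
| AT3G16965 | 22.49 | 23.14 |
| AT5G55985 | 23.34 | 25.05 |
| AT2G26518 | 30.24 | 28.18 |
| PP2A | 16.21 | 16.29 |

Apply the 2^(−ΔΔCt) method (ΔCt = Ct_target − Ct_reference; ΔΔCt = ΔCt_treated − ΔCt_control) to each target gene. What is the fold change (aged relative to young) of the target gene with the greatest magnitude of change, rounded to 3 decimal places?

4.408

AT3G16965: ΔΔCt = (23.14−16.29) − (22.49−16.21) = 6.85 − 6.28 = 0.57; fold change = 2^-0.57 = 0.674
AT5G55985: ΔΔCt = (25.05−16.29) − (23.34−16.21) = 8.76 − 7.13 = 1.63; fold change = 2^-1.63 = 0.323
AT2G26518: ΔΔCt = (28.18−16.29) − (30.24−16.21) = 11.89 − 14.03 = -2.14; fold change = 2^2.14 = 4.408
AT2G26518 has the largest |ΔΔCt| = 2.14.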